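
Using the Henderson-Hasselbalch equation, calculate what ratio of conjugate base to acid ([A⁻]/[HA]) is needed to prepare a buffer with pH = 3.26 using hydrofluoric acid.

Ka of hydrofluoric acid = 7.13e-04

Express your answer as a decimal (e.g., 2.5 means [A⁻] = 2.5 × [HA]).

pKa = -log(7.13e-04) = 3.1469. pH = pKa + log([A⁻]/[HA]), so log([A⁻]/[HA]) = pH − pKa = 3.26 − 3.1469 = 0.1131. [A⁻]/[HA] = 10^(0.1131) = 1.30

[A⁻]/[HA] = 1.30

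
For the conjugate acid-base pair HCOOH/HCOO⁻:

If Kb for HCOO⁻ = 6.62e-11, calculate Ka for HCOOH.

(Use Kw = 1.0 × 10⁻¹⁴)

For a conjugate pair Ka × Kb = Kw, so Ka = Kw/Kb = 1.0 × 10⁻¹⁴ / 6.62e-11 = 1.51e-04.

K_a = 1.51e-04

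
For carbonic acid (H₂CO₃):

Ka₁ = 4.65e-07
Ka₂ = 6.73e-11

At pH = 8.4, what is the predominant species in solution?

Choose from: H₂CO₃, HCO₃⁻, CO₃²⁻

pKa₁ = 6.33, pKa₂ = 10.17. For a polyprotic acid the predominant species crosses at each pKa: below pKa_n the protonated form dominates, above it the deprotonated form does. At pH = 8.4, the predominant species is HCO₃⁻.

HCO₃⁻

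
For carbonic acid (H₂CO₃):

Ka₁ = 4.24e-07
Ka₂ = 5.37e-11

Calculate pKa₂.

pKa₂ = -log(Ka₂) = -log(5.37e-11) = 10.27.

pK_{a2} = 10.27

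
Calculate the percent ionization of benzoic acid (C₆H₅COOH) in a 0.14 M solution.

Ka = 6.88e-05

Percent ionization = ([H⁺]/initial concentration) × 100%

Using Ka equilibrium: x² + Ka×x - Ka×C = 0. Solving: [H⁺] = 3.0693e-03. Percent = (3.0693e-03/0.14) × 100

Percent ionization = 2.19%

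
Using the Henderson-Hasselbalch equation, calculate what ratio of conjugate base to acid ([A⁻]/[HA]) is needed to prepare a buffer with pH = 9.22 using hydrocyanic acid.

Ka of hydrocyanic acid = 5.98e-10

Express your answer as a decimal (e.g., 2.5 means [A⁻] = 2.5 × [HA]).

pKa = -log(5.98e-10) = 9.2233. pH = pKa + log([A⁻]/[HA]), so log([A⁻]/[HA]) = pH − pKa = 9.22 − 9.2233 = -0.0033. [A⁻]/[HA] = 10^(-0.0033) = 0.992

[A⁻]/[HA] = 0.992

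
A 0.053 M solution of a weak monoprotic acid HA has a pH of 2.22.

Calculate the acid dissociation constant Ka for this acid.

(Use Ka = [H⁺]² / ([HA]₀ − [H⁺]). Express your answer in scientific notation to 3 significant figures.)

[H⁺] = 10^(−pH) = 10^(−2.22) = 6.026e-03 M. For HA ⇌ H⁺ + A⁻, Ka = [H⁺][A⁻]/[HA] = [H⁺]² / ([HA]₀ − [H⁺]) = (6.026e-03)² / (0.053 − 6.026e-03) = 7.73e-04.

K_a = 7.73e-04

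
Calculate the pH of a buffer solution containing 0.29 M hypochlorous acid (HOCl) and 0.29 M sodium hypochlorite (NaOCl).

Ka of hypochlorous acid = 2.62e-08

pKa = -log(2.62e-08) = 7.58. pH = pKa + log([A⁻]/[HA]) = 7.58 + log(0.29/0.29)

pH = 7.58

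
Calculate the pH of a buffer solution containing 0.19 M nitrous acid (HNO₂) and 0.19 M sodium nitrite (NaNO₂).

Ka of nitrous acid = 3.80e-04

pKa = -log(3.80e-04) = 3.42. pH = pKa + log([A⁻]/[HA]) = 3.42 + log(0.19/0.19)

pH = 3.42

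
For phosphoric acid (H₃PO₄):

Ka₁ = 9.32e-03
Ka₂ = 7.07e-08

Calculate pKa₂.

pKa₂ = -log(Ka₂) = -log(7.07e-08) = 7.15.

pK_{a2} = 7.15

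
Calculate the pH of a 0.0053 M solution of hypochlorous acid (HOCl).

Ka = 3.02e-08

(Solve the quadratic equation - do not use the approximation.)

x² + Ka×x - Ka×C = 0. Using quadratic formula: [H⁺] = 1.2636e-05

pH = 4.90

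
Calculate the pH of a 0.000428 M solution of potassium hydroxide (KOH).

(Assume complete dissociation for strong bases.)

[OH⁻] = 0.000428 M for strong base. pOH = -log[OH⁻] = 3.37, pH = 14 - pOH

pH = 10.63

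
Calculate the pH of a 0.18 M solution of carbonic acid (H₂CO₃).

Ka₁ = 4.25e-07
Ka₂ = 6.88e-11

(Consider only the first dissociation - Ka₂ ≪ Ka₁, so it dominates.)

First dissociation dominates. From Ka₁ = [H⁺][HA⁻]/[H₂A], x² + Ka₁·x − Ka₁·C = 0 with C = 0.18 M and Ka₁ = 4.25e-07. Solving: [H⁺] = (−Ka₁ + √(Ka₁² + 4·Ka₁·C)) / 2 = 2.7637e-04 M. pH = -log(2.7637e-04) = 3.56.

pH = 3.56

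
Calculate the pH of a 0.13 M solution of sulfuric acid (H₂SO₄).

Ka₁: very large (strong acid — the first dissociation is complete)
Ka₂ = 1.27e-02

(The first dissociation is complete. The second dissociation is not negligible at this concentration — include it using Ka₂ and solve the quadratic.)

First dissociation is complete: [H⁺]₀ = [HSO₄⁻]₀ = C = 0.13 M. Second dissociation HSO₄⁻ ⇌ H⁺ + SO₄²⁻: let x = [SO₄²⁻]. Ka₂ = (C + x)·x / (C − x) = 1.27e-02 → x² + (C + Ka₂)·x − Ka₂·C = 0 → x² + 0.14270·x − 1.651e-03 = 0. x = (−0.14270 + √(0.14270² + 4 × 1.651e-03)) / 2 = 1.0759e-02 M. [H⁺] = C + x = 0.13 + 1.0759e-02 = 1.4076e-01 M. pH = -log(1.4076e-01) = 0.85.

pH = 0.85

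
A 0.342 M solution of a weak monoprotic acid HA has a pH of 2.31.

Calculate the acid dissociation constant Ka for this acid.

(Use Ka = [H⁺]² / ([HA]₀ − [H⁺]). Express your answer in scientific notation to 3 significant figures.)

[H⁺] = 10^(−pH) = 10^(−2.31) = 4.898e-03 M. For HA ⇌ H⁺ + A⁻, Ka = [H⁺][A⁻]/[HA] = [H⁺]² / ([HA]₀ − [H⁺]) = (4.898e-03)² / (0.342 − 4.898e-03) = 7.12e-05.

K_a = 7.12e-05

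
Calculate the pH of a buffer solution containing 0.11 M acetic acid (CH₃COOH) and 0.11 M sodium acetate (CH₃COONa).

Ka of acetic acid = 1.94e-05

pKa = -log(1.94e-05) = 4.71. pH = pKa + log([A⁻]/[HA]) = 4.71 + log(0.11/0.11)

pH = 4.71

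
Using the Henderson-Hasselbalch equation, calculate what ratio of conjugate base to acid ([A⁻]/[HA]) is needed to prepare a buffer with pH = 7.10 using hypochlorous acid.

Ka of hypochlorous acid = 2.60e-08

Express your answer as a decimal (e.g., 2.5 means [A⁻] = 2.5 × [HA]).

pKa = -log(2.60e-08) = 7.5850. pH = pKa + log([A⁻]/[HA]), so log([A⁻]/[HA]) = pH − pKa = 7.10 − 7.5850 = -0.4850. [A⁻]/[HA] = 10^(-0.4850) = 0.327

[A⁻]/[HA] = 0.327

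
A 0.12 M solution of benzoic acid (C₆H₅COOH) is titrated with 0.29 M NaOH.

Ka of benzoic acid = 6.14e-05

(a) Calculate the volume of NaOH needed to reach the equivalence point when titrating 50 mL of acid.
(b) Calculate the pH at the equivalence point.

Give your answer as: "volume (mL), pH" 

moles acid = 0.12 × 50/1000 = 0.006 mol; V_base = moles/0.29 × 1000 = 20.7 mL. At equivalence only the conjugate base is present: [A⁻] = 0.006/0.071 = 8.4878e-02 M. Kb = Kw/Ka = 1.63e-10; [OH⁻] = √(Kb × [A⁻]) = 3.7180e-06; pOH = 5.43; pH = 14 - pOH = 8.57.

V = 20.7 mL, pH = 8.57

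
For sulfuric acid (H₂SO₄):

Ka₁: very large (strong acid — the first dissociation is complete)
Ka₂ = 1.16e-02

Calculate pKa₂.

pKa₂ = -log(Ka₂) = -log(1.16e-02) = 1.94.

pK_{a2} = 1.94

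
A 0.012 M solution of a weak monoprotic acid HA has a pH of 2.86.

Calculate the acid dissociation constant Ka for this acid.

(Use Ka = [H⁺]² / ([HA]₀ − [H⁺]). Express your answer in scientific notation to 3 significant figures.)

[H⁺] = 10^(−pH) = 10^(−2.86) = 1.380e-03 M. For HA ⇌ H⁺ + A⁻, Ka = [H⁺][A⁻]/[HA] = [H⁺]² / ([HA]₀ − [H⁺]) = (1.380e-03)² / (0.012 − 1.380e-03) = 1.79e-04.

K_a = 1.79e-04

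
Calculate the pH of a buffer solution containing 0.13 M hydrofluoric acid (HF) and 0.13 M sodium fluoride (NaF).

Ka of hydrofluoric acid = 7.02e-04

pKa = -log(7.02e-04) = 3.15. pH = pKa + log([A⁻]/[HA]) = 3.15 + log(0.13/0.13)

pH = 3.15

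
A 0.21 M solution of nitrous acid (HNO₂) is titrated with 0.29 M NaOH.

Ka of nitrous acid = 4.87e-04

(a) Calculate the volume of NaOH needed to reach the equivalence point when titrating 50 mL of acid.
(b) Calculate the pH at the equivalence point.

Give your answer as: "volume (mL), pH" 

moles acid = 0.21 × 50/1000 = 0.0105 mol; V_base = moles/0.29 × 1000 = 36.2 mL. At equivalence only the conjugate base is present: [A⁻] = 0.0105/0.086 = 1.2180e-01 M. Kb = Kw/Ka = 2.05e-11; [OH⁻] = √(Kb × [A⁻]) = 1.5815e-06; pOH = 5.80; pH = 14 - pOH = 8.20.

V = 36.2 mL, pH = 8.20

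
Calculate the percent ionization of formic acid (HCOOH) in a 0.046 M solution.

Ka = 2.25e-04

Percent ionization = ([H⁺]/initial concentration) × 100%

Using Ka equilibrium: x² + Ka×x - Ka×C = 0. Solving: [H⁺] = 3.1066e-03. Percent = (3.1066e-03/0.046) × 100

Percent ionization = 6.75%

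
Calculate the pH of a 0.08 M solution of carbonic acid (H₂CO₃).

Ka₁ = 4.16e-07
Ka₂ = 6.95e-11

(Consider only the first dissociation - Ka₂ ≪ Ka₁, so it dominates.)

First dissociation dominates. From Ka₁ = [H⁺][HA⁻]/[H₂A], x² + Ka₁·x − Ka₁·C = 0 with C = 0.08 M and Ka₁ = 4.16e-07. Solving: [H⁺] = (−Ka₁ + √(Ka₁² + 4·Ka₁·C)) / 2 = 1.8222e-04 M. pH = -log(1.8222e-04) = 3.74.

pH = 3.74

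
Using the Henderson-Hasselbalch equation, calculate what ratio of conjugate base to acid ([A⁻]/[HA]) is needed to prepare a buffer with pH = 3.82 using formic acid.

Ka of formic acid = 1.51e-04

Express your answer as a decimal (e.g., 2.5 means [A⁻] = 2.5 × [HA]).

pKa = -log(1.51e-04) = 3.8210. pH = pKa + log([A⁻]/[HA]), so log([A⁻]/[HA]) = pH − pKa = 3.82 − 3.8210 = -0.0010. [A⁻]/[HA] = 10^(-0.0010) = 0.998

[A⁻]/[HA] = 0.998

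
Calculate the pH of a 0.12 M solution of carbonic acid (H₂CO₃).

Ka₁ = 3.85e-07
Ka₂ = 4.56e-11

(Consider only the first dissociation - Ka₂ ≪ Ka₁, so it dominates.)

First dissociation dominates. From Ka₁ = [H⁺][HA⁻]/[H₂A], x² + Ka₁·x − Ka₁·C = 0 with C = 0.12 M and Ka₁ = 3.85e-07. Solving: [H⁺] = (−Ka₁ + √(Ka₁² + 4·Ka₁·C)) / 2 = 2.1475e-04 M. pH = -log(2.1475e-04) = 3.67.

pH = 3.67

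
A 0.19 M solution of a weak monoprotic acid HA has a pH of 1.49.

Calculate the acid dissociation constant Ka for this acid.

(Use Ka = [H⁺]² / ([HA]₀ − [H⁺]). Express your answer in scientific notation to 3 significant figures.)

[H⁺] = 10^(−pH) = 10^(−1.49) = 3.236e-02 M. For HA ⇌ H⁺ + A⁻, Ka = [H⁺][A⁻]/[HA] = [H⁺]² / ([HA]₀ − [H⁺]) = (3.236e-02)² / (0.19 − 3.236e-02) = 6.64e-03.

K_a = 6.64e-03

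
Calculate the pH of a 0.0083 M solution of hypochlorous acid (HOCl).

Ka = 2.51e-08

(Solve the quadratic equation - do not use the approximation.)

x² + Ka×x - Ka×C = 0. Using quadratic formula: [H⁺] = 1.4421e-05

pH = 4.84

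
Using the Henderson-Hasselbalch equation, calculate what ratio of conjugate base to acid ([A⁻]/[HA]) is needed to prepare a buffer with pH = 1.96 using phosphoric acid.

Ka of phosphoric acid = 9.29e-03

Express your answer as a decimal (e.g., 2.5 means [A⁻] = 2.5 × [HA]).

pKa = -log(9.29e-03) = 2.0320. pH = pKa + log([A⁻]/[HA]), so log([A⁻]/[HA]) = pH − pKa = 1.96 − 2.0320 = -0.0720. [A⁻]/[HA] = 10^(-0.0720) = 0.847

[A⁻]/[HA] = 0.847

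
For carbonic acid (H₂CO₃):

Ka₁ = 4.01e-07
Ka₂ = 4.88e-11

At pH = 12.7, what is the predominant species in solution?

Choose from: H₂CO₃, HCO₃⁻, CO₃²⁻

pKa₁ = 6.40, pKa₂ = 10.31. For a polyprotic acid the predominant species crosses at each pKa: below pKa_n the protonated form dominates, above it the deprotonated form does. At pH = 12.7, the predominant species is CO₃²⁻.

CO₃²⁻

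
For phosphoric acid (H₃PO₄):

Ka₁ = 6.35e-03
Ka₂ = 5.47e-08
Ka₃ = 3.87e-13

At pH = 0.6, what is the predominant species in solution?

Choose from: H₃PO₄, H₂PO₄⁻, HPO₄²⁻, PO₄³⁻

pKa₁ = 2.20, pKa₂ = 7.26, pKa₃ = 12.41. For a polyprotic acid the predominant species crosses at each pKa: below pKa_n the protonated form dominates, above it the deprotonated form does. At pH = 0.6, the predominant species is H₃PO₄.

H₃PO₄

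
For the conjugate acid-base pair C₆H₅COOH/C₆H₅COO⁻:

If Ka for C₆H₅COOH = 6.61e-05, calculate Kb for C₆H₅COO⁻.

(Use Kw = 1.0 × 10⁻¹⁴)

For a conjugate pair Ka × Kb = Kw, so Kb = Kw/Ka = 1.0 × 10⁻¹⁴ / 6.61e-05 = 1.51e-10.

K_b = 1.51e-10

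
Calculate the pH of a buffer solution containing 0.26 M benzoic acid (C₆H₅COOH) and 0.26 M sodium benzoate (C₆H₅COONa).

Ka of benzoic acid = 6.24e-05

pKa = -log(6.24e-05) = 4.20. pH = pKa + log([A⁻]/[HA]) = 4.20 + log(0.26/0.26)

pH = 4.20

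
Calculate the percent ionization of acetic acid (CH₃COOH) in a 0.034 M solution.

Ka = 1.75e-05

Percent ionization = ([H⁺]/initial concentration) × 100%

Using Ka equilibrium: x² + Ka×x - Ka×C = 0. Solving: [H⁺] = 7.6266e-04. Percent = (7.6266e-04/0.034) × 100

Percent ionization = 2.24%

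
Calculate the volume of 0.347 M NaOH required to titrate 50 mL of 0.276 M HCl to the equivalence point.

At equivalence: moles acid = moles base. moles HCl = 0.276 × 50/1000 = 0.0138 mol. V_base = moles / 0.347 × 1000 = 39.8 mL.

V_{base} = 39.8 mL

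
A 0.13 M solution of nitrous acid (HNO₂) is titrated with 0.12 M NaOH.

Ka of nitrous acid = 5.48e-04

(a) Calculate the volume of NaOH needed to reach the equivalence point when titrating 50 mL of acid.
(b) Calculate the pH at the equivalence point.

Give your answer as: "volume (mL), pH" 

moles acid = 0.13 × 50/1000 = 0.0065 mol; V_base = moles/0.12 × 1000 = 54.2 mL. At equivalence only the conjugate base is present: [A⁻] = 0.0065/0.104 = 6.2400e-02 M. Kb = Kw/Ka = 1.82e-11; [OH⁻] = √(Kb × [A⁻]) = 1.0671e-06; pOH = 5.97; pH = 14 - pOH = 8.03.

V = 54.2 mL, pH = 8.03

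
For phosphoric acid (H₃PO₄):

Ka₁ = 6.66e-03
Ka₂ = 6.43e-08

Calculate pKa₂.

pKa₂ = -log(Ka₂) = -log(6.43e-08) = 7.19.

pK_{a2} = 7.19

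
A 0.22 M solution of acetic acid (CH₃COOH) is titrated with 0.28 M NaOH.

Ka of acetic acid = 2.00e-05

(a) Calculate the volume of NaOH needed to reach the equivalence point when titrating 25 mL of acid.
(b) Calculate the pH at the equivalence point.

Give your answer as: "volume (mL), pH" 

moles acid = 0.22 × 25/1000 = 0.0055 mol; V_base = moles/0.28 × 1000 = 19.6 mL. At equivalence only the conjugate base is present: [A⁻] = 0.0055/0.045 = 1.2320e-01 M. Kb = Kw/Ka = 5.00e-10; [OH⁻] = √(Kb × [A⁻]) = 7.8486e-06; pOH = 5.11; pH = 14 - pOH = 8.89.

V = 19.6 mL, pH = 8.89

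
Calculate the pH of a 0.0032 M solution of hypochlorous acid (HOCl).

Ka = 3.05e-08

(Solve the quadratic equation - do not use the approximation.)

x² + Ka×x - Ka×C = 0. Using quadratic formula: [H⁺] = 9.8640e-06

pH = 5.01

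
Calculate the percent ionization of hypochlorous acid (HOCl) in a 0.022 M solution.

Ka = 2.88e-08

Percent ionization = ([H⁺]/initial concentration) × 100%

Using Ka equilibrium: x² + Ka×x - Ka×C = 0. Solving: [H⁺] = 2.5157e-05. Percent = (2.5157e-05/0.022) × 100

Percent ionization = 0.114%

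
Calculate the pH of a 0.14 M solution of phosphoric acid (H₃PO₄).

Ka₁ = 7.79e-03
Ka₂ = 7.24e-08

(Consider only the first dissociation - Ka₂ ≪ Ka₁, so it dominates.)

First dissociation dominates. From Ka₁ = [H⁺][HA⁻]/[H₂A], x² + Ka₁·x − Ka₁·C = 0 with C = 0.14 M and Ka₁ = 7.79e-03. Solving: [H⁺] = (−Ka₁ + √(Ka₁² + 4·Ka₁·C)) / 2 = 2.9358e-02 M. pH = -log(2.9358e-02) = 1.53.

pH = 1.53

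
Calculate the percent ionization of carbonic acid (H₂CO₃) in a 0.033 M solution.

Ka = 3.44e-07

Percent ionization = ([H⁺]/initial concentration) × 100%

Using Ka equilibrium: x² + Ka×x - Ka×C = 0. Solving: [H⁺] = 1.0637e-04. Percent = (1.0637e-04/0.033) × 100

Percent ionization = 0.322%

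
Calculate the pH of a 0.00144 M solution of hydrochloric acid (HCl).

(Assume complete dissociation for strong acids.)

[H⁺] = 0.00144 M for strong acid. pH = -log[H⁺] = -log(0.00144)

pH = 2.84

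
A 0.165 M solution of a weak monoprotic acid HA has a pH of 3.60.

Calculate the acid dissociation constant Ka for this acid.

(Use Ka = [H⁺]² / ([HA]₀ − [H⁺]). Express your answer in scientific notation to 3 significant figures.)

[H⁺] = 10^(−pH) = 10^(−3.60) = 2.512e-04 M. For HA ⇌ H⁺ + A⁻, Ka = [H⁺][A⁻]/[HA] = [H⁺]² / ([HA]₀ − [H⁺]) = (2.512e-04)² / (0.165 − 2.512e-04) = 3.83e-07.

K_a = 3.83e-07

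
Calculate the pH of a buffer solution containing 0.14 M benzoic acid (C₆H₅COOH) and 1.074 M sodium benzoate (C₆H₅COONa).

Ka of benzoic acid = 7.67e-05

pKa = -log(7.67e-05) = 4.12. pH = pKa + log([A⁻]/[HA]) = 4.12 + log(1.074/0.14)

pH = 5.00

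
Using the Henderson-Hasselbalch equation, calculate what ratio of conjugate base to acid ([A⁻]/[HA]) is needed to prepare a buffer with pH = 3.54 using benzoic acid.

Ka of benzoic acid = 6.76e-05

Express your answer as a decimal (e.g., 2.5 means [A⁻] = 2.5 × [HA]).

pKa = -log(6.76e-05) = 4.1701. pH = pKa + log([A⁻]/[HA]), so log([A⁻]/[HA]) = pH − pKa = 3.54 − 4.1701 = -0.6301. [A⁻]/[HA] = 10^(-0.6301) = 0.234

[A⁻]/[HA] = 0.234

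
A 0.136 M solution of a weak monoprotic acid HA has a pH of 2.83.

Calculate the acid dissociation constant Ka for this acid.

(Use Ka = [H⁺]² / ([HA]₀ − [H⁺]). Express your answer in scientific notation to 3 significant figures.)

[H⁺] = 10^(−pH) = 10^(−2.83) = 1.479e-03 M. For HA ⇌ H⁺ + A⁻, Ka = [H⁺][A⁻]/[HA] = [H⁺]² / ([HA]₀ − [H⁺]) = (1.479e-03)² / (0.136 − 1.479e-03) = 1.63e-05.

K_a = 1.63e-05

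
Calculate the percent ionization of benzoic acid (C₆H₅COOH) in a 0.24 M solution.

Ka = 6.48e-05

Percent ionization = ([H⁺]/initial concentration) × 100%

Using Ka equilibrium: x² + Ka×x - Ka×C = 0. Solving: [H⁺] = 3.9113e-03. Percent = (3.9113e-03/0.24) × 100

Percent ionization = 1.63%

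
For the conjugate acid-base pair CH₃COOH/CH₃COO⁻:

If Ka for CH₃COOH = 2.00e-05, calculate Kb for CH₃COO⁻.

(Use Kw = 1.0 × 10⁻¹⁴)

For a conjugate pair Ka × Kb = Kw, so Kb = Kw/Ka = 1.0 × 10⁻¹⁴ / 2.00e-05 = 5.00e-10.

K_b = 5.00e-10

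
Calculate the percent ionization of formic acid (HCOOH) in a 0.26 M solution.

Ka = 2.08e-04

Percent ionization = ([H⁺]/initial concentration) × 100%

Using Ka equilibrium: x² + Ka×x - Ka×C = 0. Solving: [H⁺] = 7.2506e-03. Percent = (7.2506e-03/0.26) × 100

Percent ionization = 2.79%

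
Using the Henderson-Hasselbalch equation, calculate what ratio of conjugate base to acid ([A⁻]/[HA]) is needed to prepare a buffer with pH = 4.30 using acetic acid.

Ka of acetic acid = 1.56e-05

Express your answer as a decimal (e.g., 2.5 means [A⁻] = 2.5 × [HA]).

pKa = -log(1.56e-05) = 4.8069. pH = pKa + log([A⁻]/[HA]), so log([A⁻]/[HA]) = pH − pKa = 4.30 − 4.8069 = -0.5069. [A⁻]/[HA] = 10^(-0.5069) = 0.311

[A⁻]/[HA] = 0.311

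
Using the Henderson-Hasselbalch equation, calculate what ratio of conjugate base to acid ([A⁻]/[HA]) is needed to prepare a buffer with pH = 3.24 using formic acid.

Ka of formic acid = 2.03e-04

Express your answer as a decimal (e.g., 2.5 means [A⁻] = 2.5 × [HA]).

pKa = -log(2.03e-04) = 3.6925. pH = pKa + log([A⁻]/[HA]), so log([A⁻]/[HA]) = pH − pKa = 3.24 − 3.6925 = -0.4525. [A⁻]/[HA] = 10^(-0.4525) = 0.353

[A⁻]/[HA] = 0.353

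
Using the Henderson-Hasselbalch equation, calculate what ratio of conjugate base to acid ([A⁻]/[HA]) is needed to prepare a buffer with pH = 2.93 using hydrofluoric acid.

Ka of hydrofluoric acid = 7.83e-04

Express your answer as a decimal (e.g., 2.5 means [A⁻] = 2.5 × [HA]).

pKa = -log(7.83e-04) = 3.1062. pH = pKa + log([A⁻]/[HA]), so log([A⁻]/[HA]) = pH − pKa = 2.93 − 3.1062 = -0.1762. [A⁻]/[HA] = 10^(-0.1762) = 0.666

[A⁻]/[HA] = 0.666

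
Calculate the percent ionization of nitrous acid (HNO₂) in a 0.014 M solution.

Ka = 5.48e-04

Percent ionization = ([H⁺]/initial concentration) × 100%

Using Ka equilibrium: x² + Ka×x - Ka×C = 0. Solving: [H⁺] = 2.5094e-03. Percent = (2.5094e-03/0.014) × 100

Percent ionization = 17.9%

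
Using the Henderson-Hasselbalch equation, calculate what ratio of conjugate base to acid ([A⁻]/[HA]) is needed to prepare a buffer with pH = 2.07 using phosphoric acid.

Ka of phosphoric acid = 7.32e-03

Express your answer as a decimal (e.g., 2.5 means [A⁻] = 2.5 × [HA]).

pKa = -log(7.32e-03) = 2.1355. pH = pKa + log([A⁻]/[HA]), so log([A⁻]/[HA]) = pH − pKa = 2.07 − 2.1355 = -0.0655. [A⁻]/[HA] = 10^(-0.0655) = 0.860

[A⁻]/[HA] = 0.860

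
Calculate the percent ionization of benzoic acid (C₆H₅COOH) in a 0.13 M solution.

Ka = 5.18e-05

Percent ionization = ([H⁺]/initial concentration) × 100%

Using Ka equilibrium: x² + Ka×x - Ka×C = 0. Solving: [H⁺] = 2.5692e-03. Percent = (2.5692e-03/0.13) × 100

Percent ionization = 1.98%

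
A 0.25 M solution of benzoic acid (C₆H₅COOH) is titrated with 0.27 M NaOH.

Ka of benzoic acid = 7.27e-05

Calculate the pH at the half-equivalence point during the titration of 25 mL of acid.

At half-equivalence [HA] = [A⁻], so Henderson-Hasselbalch gives pH = pKa = -log(7.27e-05) = 4.14.

pH = pKa = 4.14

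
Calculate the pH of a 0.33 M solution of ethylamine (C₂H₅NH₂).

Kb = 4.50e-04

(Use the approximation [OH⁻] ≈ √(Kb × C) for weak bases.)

[OH⁻] = √(Kb × C) = √(4.50e-04 × 0.33) = 1.2186e-02. pOH = 1.91, pH = 14 - pOH

pH = 12.09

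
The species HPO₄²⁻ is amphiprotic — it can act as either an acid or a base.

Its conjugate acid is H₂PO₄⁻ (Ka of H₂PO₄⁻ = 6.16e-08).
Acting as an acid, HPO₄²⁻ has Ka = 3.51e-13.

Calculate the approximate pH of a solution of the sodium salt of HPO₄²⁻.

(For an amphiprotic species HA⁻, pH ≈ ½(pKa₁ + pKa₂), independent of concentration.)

pKa₁ = -log(6.16e-08) = 7.21; pKa₂ = -log(3.51e-13) = 12.45. For an amphiprotic species, pH ≈ ½(pKa₁ + pKa₂) = ½(7.21 + 12.45) = 9.83.

pH = 9.83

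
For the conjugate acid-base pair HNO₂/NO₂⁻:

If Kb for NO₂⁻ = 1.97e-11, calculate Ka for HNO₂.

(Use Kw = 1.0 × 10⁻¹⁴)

For a conjugate pair Ka × Kb = Kw, so Ka = Kw/Kb = 1.0 × 10⁻¹⁴ / 1.97e-11 = 5.08e-04.

K_a = 5.08e-04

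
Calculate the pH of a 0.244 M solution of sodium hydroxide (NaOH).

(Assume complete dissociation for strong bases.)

[OH⁻] = 0.244 M for strong base. pOH = -log[OH⁻] = 0.61, pH = 14 - pOH

pH = 13.39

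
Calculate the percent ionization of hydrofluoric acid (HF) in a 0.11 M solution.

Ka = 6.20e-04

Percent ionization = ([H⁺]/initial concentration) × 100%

Using Ka equilibrium: x² + Ka×x - Ka×C = 0. Solving: [H⁺] = 7.9541e-03. Percent = (7.9541e-03/0.11) × 100

Percent ionization = 7.23%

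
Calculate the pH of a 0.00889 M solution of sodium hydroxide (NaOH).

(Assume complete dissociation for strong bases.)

[OH⁻] = 0.00889 M for strong base. pOH = -log[OH⁻] = 2.05, pH = 14 - pOH

pH = 11.95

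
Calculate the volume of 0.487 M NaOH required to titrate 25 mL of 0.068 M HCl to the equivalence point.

At equivalence: moles acid = moles base. moles HCl = 0.068 × 25/1000 = 0.0017 mol. V_base = moles / 0.487 × 1000 = 3.5 mL.

V_{base} = 3.5 mL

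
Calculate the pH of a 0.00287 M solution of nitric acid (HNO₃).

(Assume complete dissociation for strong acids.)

[H⁺] = 0.00287 M for strong acid. pH = -log[H⁺] = -log(0.00287)

pH = 2.54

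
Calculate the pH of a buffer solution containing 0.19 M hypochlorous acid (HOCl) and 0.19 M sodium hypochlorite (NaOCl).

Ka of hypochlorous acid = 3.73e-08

pKa = -log(3.73e-08) = 7.43. pH = pKa + log([A⁻]/[HA]) = 7.43 + log(0.19/0.19)

pH = 7.43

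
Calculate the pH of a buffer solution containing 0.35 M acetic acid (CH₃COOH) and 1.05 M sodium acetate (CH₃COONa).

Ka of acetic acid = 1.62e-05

pKa = -log(1.62e-05) = 4.79. pH = pKa + log([A⁻]/[HA]) = 4.79 + log(1.05/0.35)

pH = 5.27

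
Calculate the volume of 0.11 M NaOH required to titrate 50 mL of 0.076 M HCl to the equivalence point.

At equivalence: moles acid = moles base. moles HCl = 0.076 × 50/1000 = 0.0038 mol. V_base = moles / 0.11 × 1000 = 34.5 mL.

V_{base} = 34.5 mL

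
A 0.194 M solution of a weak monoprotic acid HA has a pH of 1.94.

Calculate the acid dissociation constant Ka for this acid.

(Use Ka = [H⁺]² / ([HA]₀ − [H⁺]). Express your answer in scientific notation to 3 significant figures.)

[H⁺] = 10^(−pH) = 10^(−1.94) = 1.148e-02 M. For HA ⇌ H⁺ + A⁻, Ka = [H⁺][A⁻]/[HA] = [H⁺]² / ([HA]₀ − [H⁺]) = (1.148e-02)² / (0.194 − 1.148e-02) = 7.22e-04.

K_a = 7.22e-04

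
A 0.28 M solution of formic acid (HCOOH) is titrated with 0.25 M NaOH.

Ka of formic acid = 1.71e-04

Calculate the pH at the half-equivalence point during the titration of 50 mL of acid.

At half-equivalence [HA] = [A⁻], so Henderson-Hasselbalch gives pH = pKa = -log(1.71e-04) = 3.77.

pH = pKa = 3.77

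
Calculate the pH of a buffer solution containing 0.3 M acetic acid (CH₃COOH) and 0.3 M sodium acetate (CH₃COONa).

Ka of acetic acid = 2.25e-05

pKa = -log(2.25e-05) = 4.65. pH = pKa + log([A⁻]/[HA]) = 4.65 + log(0.3/0.3)

pH = 4.65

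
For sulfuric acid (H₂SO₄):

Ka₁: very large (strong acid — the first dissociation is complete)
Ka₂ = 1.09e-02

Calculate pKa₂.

pKa₂ = -log(Ka₂) = -log(1.09e-02) = 1.96.

pK_{a2} = 1.96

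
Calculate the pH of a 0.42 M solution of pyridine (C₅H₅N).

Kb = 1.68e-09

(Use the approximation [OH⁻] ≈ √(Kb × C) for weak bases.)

[OH⁻] = √(Kb × C) = √(1.68e-09 × 0.42) = 2.6563e-05. pOH = 4.58, pH = 14 - pOH

pH = 9.42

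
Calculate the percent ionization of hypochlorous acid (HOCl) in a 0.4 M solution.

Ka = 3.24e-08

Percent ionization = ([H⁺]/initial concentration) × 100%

Using Ka equilibrium: x² + Ka×x - Ka×C = 0. Solving: [H⁺] = 1.1383e-04. Percent = (1.1383e-04/0.4) × 100

Percent ionization = 0.0285%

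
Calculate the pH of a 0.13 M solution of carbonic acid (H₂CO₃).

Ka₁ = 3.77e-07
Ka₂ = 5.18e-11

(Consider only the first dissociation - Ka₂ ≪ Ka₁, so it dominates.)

First dissociation dominates. From Ka₁ = [H⁺][HA⁻]/[H₂A], x² + Ka₁·x − Ka₁·C = 0 with C = 0.13 M and Ka₁ = 3.77e-07. Solving: [H⁺] = (−Ka₁ + √(Ka₁² + 4·Ka₁·C)) / 2 = 2.2119e-04 M. pH = -log(2.2119e-04) = 3.66.

pH = 3.66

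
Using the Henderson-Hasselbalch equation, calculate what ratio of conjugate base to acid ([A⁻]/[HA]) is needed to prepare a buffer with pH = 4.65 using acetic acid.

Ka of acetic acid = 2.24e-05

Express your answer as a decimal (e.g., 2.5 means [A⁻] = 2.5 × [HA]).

pKa = -log(2.24e-05) = 4.6498. pH = pKa + log([A⁻]/[HA]), so log([A⁻]/[HA]) = pH − pKa = 4.65 − 4.6498 = 0.0002. [A⁻]/[HA] = 10^(0.0002) = 1.00

[A⁻]/[HA] = 1.00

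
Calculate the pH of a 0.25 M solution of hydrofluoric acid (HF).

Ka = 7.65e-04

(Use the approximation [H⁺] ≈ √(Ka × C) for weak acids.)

[H⁺] = √(Ka × C) = √(7.65e-04 × 0.25) = 1.3829e-02. pH = -log(1.3829e-02)

pH = 1.86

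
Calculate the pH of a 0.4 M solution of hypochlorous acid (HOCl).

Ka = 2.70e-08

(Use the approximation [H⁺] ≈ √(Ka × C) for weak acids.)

[H⁺] = √(Ka × C) = √(2.70e-08 × 0.4) = 1.0392e-04. pH = -log(1.0392e-04)

pH = 3.98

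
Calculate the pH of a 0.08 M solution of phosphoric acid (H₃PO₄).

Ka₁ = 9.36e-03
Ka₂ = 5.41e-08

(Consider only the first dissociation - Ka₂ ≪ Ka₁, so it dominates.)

First dissociation dominates. From Ka₁ = [H⁺][HA⁻]/[H₂A], x² + Ka₁·x − Ka₁·C = 0 with C = 0.08 M and Ka₁ = 9.36e-03. Solving: [H⁺] = (−Ka₁ + √(Ka₁² + 4·Ka₁·C)) / 2 = 2.3082e-02 M. pH = -log(2.3082e-02) = 1.64.

pH = 1.64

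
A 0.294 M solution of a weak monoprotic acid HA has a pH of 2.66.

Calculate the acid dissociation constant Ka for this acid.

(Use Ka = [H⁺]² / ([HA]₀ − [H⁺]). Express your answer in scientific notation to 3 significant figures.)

[H⁺] = 10^(−pH) = 10^(−2.66) = 2.188e-03 M. For HA ⇌ H⁺ + A⁻, Ka = [H⁺][A⁻]/[HA] = [H⁺]² / ([HA]₀ − [H⁺]) = (2.188e-03)² / (0.294 − 2.188e-03) = 1.64e-05.

K_a = 1.64e-05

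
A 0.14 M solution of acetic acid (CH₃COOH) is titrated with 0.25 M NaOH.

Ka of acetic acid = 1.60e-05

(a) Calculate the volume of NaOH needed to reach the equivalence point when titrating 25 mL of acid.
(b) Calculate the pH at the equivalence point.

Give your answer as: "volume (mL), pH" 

moles acid = 0.14 × 25/1000 = 0.0035 mol; V_base = moles/0.25 × 1000 = 14.0 mL. At equivalence only the conjugate base is present: [A⁻] = 0.0035/0.039 = 8.9744e-02 M. Kb = Kw/Ka = 6.25e-10; [OH⁻] = √(Kb × [A⁻]) = 7.4893e-06; pOH = 5.13; pH = 14 - pOH = 8.87.

V = 14.0 mL, pH = 8.87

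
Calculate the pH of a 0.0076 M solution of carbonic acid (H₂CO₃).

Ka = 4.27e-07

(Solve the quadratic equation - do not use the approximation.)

x² + Ka×x - Ka×C = 0. Using quadratic formula: [H⁺] = 5.6754e-05

pH = 4.25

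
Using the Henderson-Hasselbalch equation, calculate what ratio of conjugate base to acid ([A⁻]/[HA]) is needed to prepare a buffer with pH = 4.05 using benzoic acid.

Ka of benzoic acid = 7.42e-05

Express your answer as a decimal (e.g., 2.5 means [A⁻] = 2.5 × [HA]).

pKa = -log(7.42e-05) = 4.1296. pH = pKa + log([A⁻]/[HA]), so log([A⁻]/[HA]) = pH − pKa = 4.05 − 4.1296 = -0.0796. [A⁻]/[HA] = 10^(-0.0796) = 0.833

[A⁻]/[HA] = 0.833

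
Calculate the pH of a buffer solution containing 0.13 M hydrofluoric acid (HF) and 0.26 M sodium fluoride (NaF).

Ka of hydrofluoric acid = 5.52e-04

pKa = -log(5.52e-04) = 3.26. pH = pKa + log([A⁻]/[HA]) = 3.26 + log(0.26/0.13)

pH = 3.56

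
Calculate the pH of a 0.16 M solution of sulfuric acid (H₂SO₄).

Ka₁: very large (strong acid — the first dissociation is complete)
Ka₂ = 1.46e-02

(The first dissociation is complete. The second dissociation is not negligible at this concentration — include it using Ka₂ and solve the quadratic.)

First dissociation is complete: [H⁺]₀ = [HSO₄⁻]₀ = C = 0.16 M. Second dissociation HSO₄⁻ ⇌ H⁺ + SO₄²⁻: let x = [SO₄²⁻]. Ka₂ = (C + x)·x / (C − x) = 1.46e-02 → x² + (C + Ka₂)·x − Ka₂·C = 0 → x² + 0.17460·x − 2.336e-03 = 0. x = (−0.17460 + √(0.17460² + 4 × 2.336e-03)) / 2 = 1.2486e-02 M. [H⁺] = C + x = 0.16 + 1.2486e-02 = 1.7249e-01 M. pH = -log(1.7249e-01) = 0.76.

pH = 0.76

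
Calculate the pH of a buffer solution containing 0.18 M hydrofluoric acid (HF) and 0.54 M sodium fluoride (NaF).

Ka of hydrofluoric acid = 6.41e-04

pKa = -log(6.41e-04) = 3.19. pH = pKa + log([A⁻]/[HA]) = 3.19 + log(0.54/0.18)

pH = 3.67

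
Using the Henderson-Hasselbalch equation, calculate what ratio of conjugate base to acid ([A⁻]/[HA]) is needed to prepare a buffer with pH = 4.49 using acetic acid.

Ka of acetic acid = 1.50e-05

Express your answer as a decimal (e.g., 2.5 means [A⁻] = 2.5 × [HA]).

pKa = -log(1.50e-05) = 4.8239. pH = pKa + log([A⁻]/[HA]), so log([A⁻]/[HA]) = pH − pKa = 4.49 − 4.8239 = -0.3339. [A⁻]/[HA] = 10^(-0.3339) = 0.464

[A⁻]/[HA] = 0.464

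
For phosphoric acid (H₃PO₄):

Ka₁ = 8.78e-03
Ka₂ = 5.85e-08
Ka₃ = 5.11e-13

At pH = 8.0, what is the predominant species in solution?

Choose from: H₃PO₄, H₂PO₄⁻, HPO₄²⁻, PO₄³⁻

pKa₁ = 2.06, pKa₂ = 7.23, pKa₃ = 12.29. For a polyprotic acid the predominant species crosses at each pKa: below pKa_n the protonated form dominates, above it the deprotonated form does. At pH = 8.0, the predominant species is HPO₄²⁻.

HPO₄²⁻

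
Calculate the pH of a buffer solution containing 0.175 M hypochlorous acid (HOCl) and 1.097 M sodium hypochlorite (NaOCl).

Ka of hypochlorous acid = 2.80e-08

pKa = -log(2.80e-08) = 7.55. pH = pKa + log([A⁻]/[HA]) = 7.55 + log(1.097/0.175)

pH = 8.35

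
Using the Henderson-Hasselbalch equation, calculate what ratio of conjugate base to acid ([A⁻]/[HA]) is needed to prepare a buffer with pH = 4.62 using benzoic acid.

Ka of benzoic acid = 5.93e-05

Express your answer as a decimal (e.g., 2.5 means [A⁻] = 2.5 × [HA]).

pKa = -log(5.93e-05) = 4.2269. pH = pKa + log([A⁻]/[HA]), so log([A⁻]/[HA]) = pH − pKa = 4.62 − 4.2269 = 0.3931. [A⁻]/[HA] = 10^(0.3931) = 2.47

[A⁻]/[HA] = 2.47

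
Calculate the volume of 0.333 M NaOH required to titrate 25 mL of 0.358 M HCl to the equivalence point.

At equivalence: moles acid = moles base. moles HCl = 0.358 × 25/1000 = 0.00895 mol. V_base = moles / 0.333 × 1000 = 26.9 mL.

V_{base} = 26.9 mL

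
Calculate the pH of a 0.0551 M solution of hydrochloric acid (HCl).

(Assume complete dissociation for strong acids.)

[H⁺] = 0.0551 M for strong acid. pH = -log[H⁺] = -log(0.0551)

pH = 1.26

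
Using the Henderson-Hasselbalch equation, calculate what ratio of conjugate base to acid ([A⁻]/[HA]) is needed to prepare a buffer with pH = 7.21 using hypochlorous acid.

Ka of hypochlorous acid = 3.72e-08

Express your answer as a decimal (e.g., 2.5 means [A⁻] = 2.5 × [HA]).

pKa = -log(3.72e-08) = 7.4295. pH = pKa + log([A⁻]/[HA]), so log([A⁻]/[HA]) = pH − pKa = 7.21 − 7.4295 = -0.2195. [A⁻]/[HA] = 10^(-0.2195) = 0.603

[A⁻]/[HA] = 0.603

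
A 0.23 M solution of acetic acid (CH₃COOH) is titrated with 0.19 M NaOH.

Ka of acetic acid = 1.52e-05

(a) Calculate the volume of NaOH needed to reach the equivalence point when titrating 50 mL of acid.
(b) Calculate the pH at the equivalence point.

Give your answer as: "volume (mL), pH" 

moles acid = 0.23 × 50/1000 = 0.0115 mol; V_base = moles/0.19 × 1000 = 60.5 mL. At equivalence only the conjugate base is present: [A⁻] = 0.0115/0.111 = 1.0405e-01 M. Kb = Kw/Ka = 6.58e-10; [OH⁻] = √(Kb × [A⁻]) = 8.2736e-06; pOH = 5.08; pH = 14 - pOH = 8.92.

V = 60.5 mL, pH = 8.92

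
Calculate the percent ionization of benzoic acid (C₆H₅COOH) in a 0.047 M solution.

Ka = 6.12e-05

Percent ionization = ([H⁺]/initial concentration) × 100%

Using Ka equilibrium: x² + Ka×x - Ka×C = 0. Solving: [H⁺] = 1.6657e-03. Percent = (1.6657e-03/0.047) × 100

Percent ionization = 3.54%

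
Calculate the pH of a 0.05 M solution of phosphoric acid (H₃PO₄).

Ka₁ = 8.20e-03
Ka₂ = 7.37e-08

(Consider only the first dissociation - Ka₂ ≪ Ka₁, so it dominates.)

First dissociation dominates. From Ka₁ = [H⁺][HA⁻]/[H₂A], x² + Ka₁·x − Ka₁·C = 0 with C = 0.05 M and Ka₁ = 8.20e-03. Solving: [H⁺] = (−Ka₁ + √(Ka₁² + 4·Ka₁·C)) / 2 = 1.6559e-02 M. pH = -log(1.6559e-02) = 1.78.

pH = 1.78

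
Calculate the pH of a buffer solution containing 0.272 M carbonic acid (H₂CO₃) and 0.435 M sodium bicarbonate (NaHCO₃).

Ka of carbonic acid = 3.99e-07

pKa = -log(3.99e-07) = 6.40. pH = pKa + log([A⁻]/[HA]) = 6.40 + log(0.435/0.272)

pH = 6.60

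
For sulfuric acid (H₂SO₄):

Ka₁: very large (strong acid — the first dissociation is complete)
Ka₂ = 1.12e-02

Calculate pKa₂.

pKa₂ = -log(Ka₂) = -log(1.12e-02) = 1.95.

pK_{a2} = 1.95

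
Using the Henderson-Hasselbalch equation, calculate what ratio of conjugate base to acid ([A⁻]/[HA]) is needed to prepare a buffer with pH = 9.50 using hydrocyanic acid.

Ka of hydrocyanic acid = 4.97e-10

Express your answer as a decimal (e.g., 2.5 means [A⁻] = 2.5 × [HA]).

pKa = -log(4.97e-10) = 9.3036. pH = pKa + log([A⁻]/[HA]), so log([A⁻]/[HA]) = pH − pKa = 9.50 − 9.3036 = 0.1964. [A⁻]/[HA] = 10^(0.1964) = 1.57

[A⁻]/[HA] = 1.57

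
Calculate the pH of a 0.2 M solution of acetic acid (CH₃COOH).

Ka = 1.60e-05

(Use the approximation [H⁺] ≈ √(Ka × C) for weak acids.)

[H⁺] = √(Ka × C) = √(1.60e-05 × 0.2) = 1.7889e-03. pH = -log(1.7889e-03)

pH = 2.75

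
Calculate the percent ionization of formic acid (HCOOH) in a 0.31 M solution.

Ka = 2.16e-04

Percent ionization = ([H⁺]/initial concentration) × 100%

Using Ka equilibrium: x² + Ka×x - Ka×C = 0. Solving: [H⁺] = 8.0756e-03. Percent = (8.0756e-03/0.31) × 100

Percent ionization = 2.61%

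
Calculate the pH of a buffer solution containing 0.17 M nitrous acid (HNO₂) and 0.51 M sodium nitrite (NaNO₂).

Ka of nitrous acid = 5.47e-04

pKa = -log(5.47e-04) = 3.26. pH = pKa + log([A⁻]/[HA]) = 3.26 + log(0.51/0.17)

pH = 3.74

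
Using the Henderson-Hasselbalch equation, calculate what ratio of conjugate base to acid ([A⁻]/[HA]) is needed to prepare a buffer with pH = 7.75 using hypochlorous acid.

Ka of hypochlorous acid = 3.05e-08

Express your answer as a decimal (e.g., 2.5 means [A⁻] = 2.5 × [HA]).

pKa = -log(3.05e-08) = 7.5157. pH = pKa + log([A⁻]/[HA]), so log([A⁻]/[HA]) = pH − pKa = 7.75 − 7.5157 = 0.2343. [A⁻]/[HA] = 10^(0.2343) = 1.72

[A⁻]/[HA] = 1.72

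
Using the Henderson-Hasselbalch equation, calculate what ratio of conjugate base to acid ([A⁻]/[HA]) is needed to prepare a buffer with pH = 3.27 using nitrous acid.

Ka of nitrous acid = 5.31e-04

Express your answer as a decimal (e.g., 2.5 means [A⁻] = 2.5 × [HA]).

pKa = -log(5.31e-04) = 3.2749. pH = pKa + log([A⁻]/[HA]), so log([A⁻]/[HA]) = pH − pKa = 3.27 − 3.2749 = -0.0049. [A⁻]/[HA] = 10^(-0.0049) = 0.989

[A⁻]/[HA] = 0.989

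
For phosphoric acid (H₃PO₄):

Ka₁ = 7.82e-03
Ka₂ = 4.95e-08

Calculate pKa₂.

pKa₂ = -log(Ka₂) = -log(4.95e-08) = 7.31.

pK_{a2} = 7.31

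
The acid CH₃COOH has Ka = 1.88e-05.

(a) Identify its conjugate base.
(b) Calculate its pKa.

(a) The conjugate base is formed by removing one H⁺ from CH₃COOH, giving CH₃COO⁻. (b) pKa = -log(Ka) = -log(1.88e-05) = 4.73.

Conjugate base: CH₃COO⁻; pK_a = 4.73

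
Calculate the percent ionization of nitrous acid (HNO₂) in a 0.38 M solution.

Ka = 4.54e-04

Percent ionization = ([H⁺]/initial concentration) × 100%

Using Ka equilibrium: x² + Ka×x - Ka×C = 0. Solving: [H⁺] = 1.2910e-02. Percent = (1.2910e-02/0.38) × 100

Percent ionization = 3.4%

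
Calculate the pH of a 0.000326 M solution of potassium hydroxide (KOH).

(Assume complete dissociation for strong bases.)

[OH⁻] = 0.000326 M for strong base. pOH = -log[OH⁻] = 3.49, pH = 14 - pOH

pH = 10.51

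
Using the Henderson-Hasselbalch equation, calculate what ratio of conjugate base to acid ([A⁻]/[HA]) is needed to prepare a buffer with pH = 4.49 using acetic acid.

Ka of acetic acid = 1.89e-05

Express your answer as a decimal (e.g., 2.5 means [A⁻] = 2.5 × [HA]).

pKa = -log(1.89e-05) = 4.7235. pH = pKa + log([A⁻]/[HA]), so log([A⁻]/[HA]) = pH − pKa = 4.49 − 4.7235 = -0.2335. [A⁻]/[HA] = 10^(-0.2335) = 0.584

[A⁻]/[HA] = 0.584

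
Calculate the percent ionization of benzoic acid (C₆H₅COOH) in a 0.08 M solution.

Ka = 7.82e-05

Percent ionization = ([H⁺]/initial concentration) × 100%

Using Ka equilibrium: x² + Ka×x - Ka×C = 0. Solving: [H⁺] = 2.4624e-03. Percent = (2.4624e-03/0.08) × 100

Percent ionization = 3.08%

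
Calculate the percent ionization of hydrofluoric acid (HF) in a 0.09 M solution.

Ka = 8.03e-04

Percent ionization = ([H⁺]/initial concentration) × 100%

Using Ka equilibrium: x² + Ka×x - Ka×C = 0. Solving: [H⁺] = 8.1092e-03. Percent = (8.1092e-03/0.09) × 100

Percent ionization = 9.01%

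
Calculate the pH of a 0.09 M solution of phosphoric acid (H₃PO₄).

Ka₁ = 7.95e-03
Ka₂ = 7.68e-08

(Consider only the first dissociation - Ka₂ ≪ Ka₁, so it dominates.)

First dissociation dominates. From Ka₁ = [H⁺][HA⁻]/[H₂A], x² + Ka₁·x − Ka₁·C = 0 with C = 0.09 M and Ka₁ = 7.95e-03. Solving: [H⁺] = (−Ka₁ + √(Ka₁² + 4·Ka₁·C)) / 2 = 2.3068e-02 M. pH = -log(2.3068e-02) = 1.64.

pH = 1.64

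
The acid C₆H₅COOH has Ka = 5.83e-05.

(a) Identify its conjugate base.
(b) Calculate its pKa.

(a) The conjugate base is formed by removing one H⁺ from C₆H₅COOH, giving C₆H₅COO⁻. (b) pKa = -log(Ka) = -log(5.83e-05) = 4.23.

Conjugate base: C₆H₅COO⁻; pK_a = 4.23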